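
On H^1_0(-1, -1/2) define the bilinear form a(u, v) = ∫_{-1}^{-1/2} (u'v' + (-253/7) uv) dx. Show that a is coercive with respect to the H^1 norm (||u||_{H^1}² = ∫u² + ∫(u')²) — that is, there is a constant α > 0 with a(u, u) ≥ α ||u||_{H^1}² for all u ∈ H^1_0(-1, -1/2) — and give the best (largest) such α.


α = (-253 + 28*π^2)/(7*(1 + 4*π^2))

Coercivity of a(·,·) on H^1_0(-1, -1/2) means a(u, u) ≥ α ||u||_{H^1}² for every u ∈ H^1_0.
The interval has length L = 1/2, and Poincaré/coercivity depend only on L. Here a(u, u) = ∫(u')² + (-253/7)·∫u².
Here c = -253/7 < 0 with |c| < (π/L)² = 4*π^2, so coercivity still holds. The condition a(u,u) ≥ α||u||_{H^1}² reads (1−α)∫(u')² ≥ (α−c)∫u². Any admissible α is ≤ 1 (rapidly oscillating u have ∫u²/∫(u')² → 0), and α = 1 would force 0 ≥ (1−c)∫u², impossible since c < 1; so 1−α > 0. By the sharp Poincaré inequality on H^1_0 of an interval of length L, ∫(u')² ≥ (π/L)²∫u² with equality for the first sine mode sin(π(x−x₀)/L) (x₀ the left endpoint), so the inequality holds for all u iff (1−α)(π/L)² ≥ α − c, i.e. α ≤ ((π/L)² + c)/((π/L)² + 1) = (1 + c(L/π)²)/(1 + (L/π)²). (Direct route, valid since c ≤ 0: Poincaré gives c∫u² ≥ c(L/π)²∫(u')², so a(u,u) ≥ (1 + c(L/π)²)∫(u')², while ||u||_{H^1}² ≤ (1 + (L/π)²)∫(u')²; dividing yields the same α.) With (π/L)² = 4*π^2 and c = -253/7, the largest admissible constant is α = ((π/L)² + c)/((π/L)² + 1).
Simplifying, α = (-253 + 28*π^2)/(7*(1 + 4*π^2)).


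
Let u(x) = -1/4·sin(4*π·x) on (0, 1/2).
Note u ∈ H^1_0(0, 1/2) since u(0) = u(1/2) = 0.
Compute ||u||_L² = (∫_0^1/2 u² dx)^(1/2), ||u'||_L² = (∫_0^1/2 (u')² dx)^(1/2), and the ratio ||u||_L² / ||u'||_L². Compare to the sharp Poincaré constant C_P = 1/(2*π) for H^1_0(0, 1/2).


||u||_L² / ||u'||_L² = 1/(4*π) < C_P = 1/(2*π).

u(x) = -1/4·sin(4*π·x), so u'(x) = -π*cos(4*π*x).
Writing u(x) = A·sin(kπx/L) with A = -1/4 and k = 2, use ∫_0^L sin²(kπx/L) dx = L/2 and ∫_0^L cos²(kπx/L) dx = L/2.
u² = 1/16·sin²(4*π·x) and (u')² = π^2·cos²(4*π·x), and each of sin², cos² integrates to L/2 = 1/4 over (0, 1/2).
∫_0^1/2 u² dx = 1/64, so ||u||_L² = 1/8.
∫_0^1/2 (u')² dx = π^2/4, so ||u'||_L² = π/2.
Ratio ||u||_L² / ||u'||_L² = 1/(4*π).
Sharp Poincaré constant on H^1_0(0, 1/2) is C_P = L/π = 1/(2*π), achieved by sin(2*π·x).
This is the k = 2 harmonic; the ratio L/(kπ) is strictly less than C_P = L/π, consistent with the sharp inequality ||u||_L² ≤ C_P ||u'||_L².


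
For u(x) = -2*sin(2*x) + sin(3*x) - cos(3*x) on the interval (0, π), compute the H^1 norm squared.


||u||_{H^1(0,π)}^2 = -32 + 20*π

u'(x) = 3*sin(3*x) - 4*cos(2*x) + 3*cos(3*x).
Expand u² and (u')² and integrate term by term on (0, π), using: for integers n ≥ 1, ∫_0^π sin²(nx) dx = ∫_0^π cos²(nx) dx = π/2; for n ≠ n', ∫_0^π sin(nx)sin(n'x) dx = ∫_0^π cos(nx)cos(n'x) dx = 0; and by product-to-sum, ∫_0^π sin(nx)cos(n'x) dx = ½∫_0^π [sin((n+n')x) + sin((n−n')x)] dx, which is 0 when n+n' is even and 2n/(n²−n'²) when n+n' is odd (it need not vanish on (0, π)).
  u² squared terms: (-1)²·∫cos(3x)² dx = 1·π/2 = π/2;  (-2)²·∫sin(2x)² dx = 4·π/2 = 2*π;  (1)²·∫sin(3x)² dx = 1·π/2 = π/2.
  u² cross terms: 2·(-1)·(-2)·∫cos(3x)·sin(2x) dx = 4·(-4/5) = -16/5;  2·(-1)·(1)·∫cos(3x)·sin(3x) dx = -2·(0) = 0;  2·(-2)·(1)·∫sin(2x)·sin(3x) dx = -4·(0) = 0.
  So ∫_0^π u² dx = π/2 + 2*π + π/2 − 16/5 + 0 + 0 = -16/5 + 3*π.
  (u')² squared terms: (-4)²·∫cos(2x)² dx = 16·π/2 = 8*π;  (3)²·∫cos(3x)² dx = 9·π/2 = 9*π/2;  (3)²·∫sin(3x)² dx = 9·π/2 = 9*π/2.
  (u')² cross terms: 2·(-4)·(3)·∫cos(2x)·cos(3x) dx = -24·(0) = 0;  2·(-4)·(3)·∫cos(2x)·sin(3x) dx = -24·(6/5) = -144/5;  2·(3)·(3)·∫cos(3x)·sin(3x) dx = 18·(0) = 0.
  So ∫_0^π (u')² dx = 8*π + 9*π/2 + 9*π/2 + 0 − 144/5 + 0 = -144/5 + 17*π.
||u||_{H^1}^2 = (-16/5 + 3*π) + (-144/5 + 17*π) = -32 + 20*π.


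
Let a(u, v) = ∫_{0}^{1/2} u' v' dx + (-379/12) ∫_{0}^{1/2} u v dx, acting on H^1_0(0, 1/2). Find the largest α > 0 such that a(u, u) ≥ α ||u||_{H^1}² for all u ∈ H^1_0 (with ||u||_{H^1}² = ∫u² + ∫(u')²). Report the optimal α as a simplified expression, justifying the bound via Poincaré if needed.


α = (-379 + 48*π^2)/(12*(1 + 4*π^2))

Coercivity of a(·,·) on H^1_0(0, 1/2) means a(u, u) ≥ α ||u||_{H^1}² for every u ∈ H^1_0.
The interval has length L = 1/2, and Poincaré/coercivity depend only on L. Here a(u, u) = ∫(u')² + (-379/12)·∫u².
Here c = -379/12 < 0 with |c| < (π/L)² = 4*π^2, so coercivity still holds. The condition a(u,u) ≥ α||u||_{H^1}² reads (1−α)∫(u')² ≥ (α−c)∫u². Any admissible α is ≤ 1 (rapidly oscillating u have ∫u²/∫(u')² → 0), and α = 1 would force 0 ≥ (1−c)∫u², impossible since c < 1; so 1−α > 0. By the sharp Poincaré inequality on H^1_0 of an interval of length L, ∫(u')² ≥ (π/L)²∫u² with equality for the first sine mode sin(π(x−x₀)/L) (x₀ the left endpoint), so the inequality holds for all u iff (1−α)(π/L)² ≥ α − c, i.e. α ≤ ((π/L)² + c)/((π/L)² + 1) = (1 + c(L/π)²)/(1 + (L/π)²). (Direct route, valid since c ≤ 0: Poincaré gives c∫u² ≥ c(L/π)²∫(u')², so a(u,u) ≥ (1 + c(L/π)²)∫(u')², while ||u||_{H^1}² ≤ (1 + (L/π)²)∫(u')²; dividing yields the same α.) With (π/L)² = 4*π^2 and c = -379/12, the largest admissible constant is α = ((π/L)² + c)/((π/L)² + 1).
Simplifying, α = (-379 + 48*π^2)/(12*(1 + 4*π^2)).


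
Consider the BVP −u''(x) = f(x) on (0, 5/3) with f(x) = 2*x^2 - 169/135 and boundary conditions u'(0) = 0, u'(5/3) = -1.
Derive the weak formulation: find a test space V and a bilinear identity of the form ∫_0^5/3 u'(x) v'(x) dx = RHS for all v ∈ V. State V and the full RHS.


V = H^1(0, 5/3) (v unrestricted at boundary; u is determined up to an additive constant); weak form: ∫_0^5/3 u'v' dx = ∫_0^5/3 (2*x^2 - 169/135) v dx − v(5/3) for all v ∈ V.

Multiply both sides by a test function v and integrate from 0 to 5/3:
  ∫_0^5/3 −u''(x) v(x) dx = ∫_0^5/3 f(x) v(x) dx.
Integrate the LHS by parts once:
  ∫_0^5/3 −u'' v dx = −[u'(x) v(x)]_0^5/3 + ∫_0^5/3 u'(x) v'(x) dx.
Thus ∫_0^5/3 u'(x) v'(x) dx = ∫_0^5/3 f(x) v(x) dx + [u'(x) v(x)]_0^5/3.
Choose V so that boundary terms are either known or forced to vanish.
u has inhomogeneous Neumann u'(0) = 0, u'(5/3) = -1. [u' v]_0^5/3 = (-1)·v(5/3) − (0)·v(0) = − v(5/3). Take V = H^1(0, 5/3); boundary term becomes part of RHS.
Weak formulation: find u (satisfying any essential BC) such that ∫_0^5/3 u'(x) v'(x) dx = ∫_0^5/3 f v dx − v(5/3) for all v ∈ V (Neumann data are natural BCs: they enter the RHS as boundary terms).
Substituting f(x) = 2*x^2 - 169/135, the right-hand side is ∫_0^5/3 (2*x^2 - 169/135) v dx − v(5/3).
Compatibility check (pure Neumann): taking v ≡ 1 ∈ V gives 0 = ∫_0^5/3 f dx + (-1) − (0), i.e. ∫_0^5/3 f dx must equal u'(0) − u'(5/3) = 1. Indeed ∫_0^5/3 (2*x^2 - 169/135) dx = 1, so the data are compatible. The solution is then unique only up to an additive constant (fix it e.g. by requiring ∫_0^5/3 u dx = 0).


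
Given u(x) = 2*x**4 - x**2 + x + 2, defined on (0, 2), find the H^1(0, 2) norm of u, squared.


||u||_{H^1}^2 = 405982/315

The H^1 norm (squared) on an interval (0, L) is
  ||u||_{H^1}^2 = ∫_0^L u(x)^2 dx + ∫_0^L u'(x)^2 dx.
Compute u'(x) = 8*x**3 - 2*x + 1.
Then u(x)^2 = 4*x**8 - 4*x**6 + 4*x**5 + 9*x**4 - 2*x**3 - 3*x**2 + 4*x + 4 and u'(x)^2 = 64*x**6 - 32*x**4 + 16*x**3 + 4*x**2 - 4*x + 1.
Integrate each monomial from 0 to 2 using ∫_0^2 c·x^n dx = c·2^(n+1)/(n+1):
  ∫_0^2 u(x)^2 dx = ∫_0^2 (4*x^8 - 4*x^6 + 4*x^5 + 9*x^4 - 2*x^3 - 3*x^2 + 4*x + 4) dx. Term by term:
    ∫_0^2 4*x^8 dx = 2048/9;  ∫_0^2 -4*x^6 dx = -512/7;  ∫_0^2 4*x^5 dx = 128/3;
    ∫_0^2 9*x^4 dx = 288/5;  ∫_0^2 -2*x^3 dx = -8;  ∫_0^2 -3*x^2 dx = -8;
    ∫_0^2 4*x dx = 8;  ∫_0^2 4 dx = 8.
  Sum: 2048/9 − 512/7 + 128/3 + 288/5 − 8 − 8 + 8 + 8 = 80224/315.
  ∫_0^2 u'(x)^2 dx = ∫_0^2 (64*x^6 - 32*x^4 + 16*x^3 + 4*x^2 - 4*x + 1) dx. Term by term:
    ∫_0^2 64*x^6 dx = 8192/7;  ∫_0^2 -32*x^4 dx = -1024/5;  ∫_0^2 16*x^3 dx = 64;
    ∫_0^2 4*x^2 dx = 32/3;  ∫_0^2 -4*x dx = -8;  ∫_0^2 1 dx = 2.
  Sum: 8192/7 − 1024/5 + 64 + 32/3 − 8 + 2 = 108586/105.
Adding: ||u||_{H^1}^2 = 80224/315 + 108586/105 = 405982/315.


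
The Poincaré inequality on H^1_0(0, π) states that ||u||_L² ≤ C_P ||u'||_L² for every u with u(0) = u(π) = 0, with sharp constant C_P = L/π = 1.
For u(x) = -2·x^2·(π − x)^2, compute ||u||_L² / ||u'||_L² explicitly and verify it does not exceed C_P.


||u||_L² / ||u'||_L² = sqrt(3)*π/6 < C_P = 1.

u(x) = -2·x^2·(π − x)^2, so u'(x) = 4*x*(x*(π - x) - (x - π)^2).
u(x) = -2·x^2·(π − x)^2 vanishes at x = 0 and x = π, so u ∈ H^1_0(0, π). Differentiate via the product rule and integrate the resulting polynomials term by term.
  ∫_0^π u² dx = ∫_0^π (4*x^8 - 16*π*x^7 + 24*π^2*x^6 - 16*π^3*x^5 + 4*π^4*x^4) dx. Term by term:
    ∫_0^π 4*x^8 dx = 4*π^9/9;  ∫_0^π -16*π*x^7 dx = -2*π^9;  ∫_0^π 24*π^2*x^6 dx = 24*π^9/7;
    ∫_0^π -16*π^3*x^5 dx = -8*π^9/3;  ∫_0^π 4*π^4*x^4 dx = 4*π^9/5.
  Sum: 4*π^9/9 − 2*π^9 + 24*π^9/7 − 8*π^9/3 + 4*π^9/5 = 2*π^9/315.
  ∫_0^π (u')² dx = ∫_0^π (64*x^6 - 192*π*x^5 + 208*π^2*x^4 - 96*π^3*x^3 + 16*π^4*x^2) dx. Term by term:
    ∫_0^π 64*x^6 dx = 64*π^7/7;  ∫_0^π -192*π*x^5 dx = -32*π^7;  ∫_0^π 208*π^2*x^4 dx = 208*π^7/5;
    ∫_0^π -96*π^3*x^3 dx = -24*π^7;  ∫_0^π 16*π^4*x^2 dx = 16*π^7/3.
  Sum: 64*π^7/7 − 32*π^7 + 208*π^7/5 − 24*π^7 + 16*π^7/3 = 8*π^7/105.
∫_0^π u² dx = 2*π^9/315, so ||u||_L² = sqrt(70)*π^(9/2)/105.
∫_0^π (u')² dx = 8*π^7/105, so ||u'||_L² = 2*sqrt(210)*π^(7/2)/105.
Ratio ||u||_L² / ||u'||_L² = sqrt(3)*π/6.
Sharp Poincaré constant on H^1_0(0, π) is C_P = L/π = 1, achieved by sin(x).
A polynomial bump cannot attain the sharp Poincaré constant (only the first sine eigenfunction does), so the ratio is strictly less than C_P, consistent with ||u||_L² ≤ C_P ||u'||_L².


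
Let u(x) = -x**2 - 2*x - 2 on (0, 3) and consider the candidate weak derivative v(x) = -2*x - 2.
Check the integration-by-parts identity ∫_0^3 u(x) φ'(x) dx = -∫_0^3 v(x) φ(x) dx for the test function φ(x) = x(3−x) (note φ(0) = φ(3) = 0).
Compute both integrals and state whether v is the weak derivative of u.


LHS = 45/2, RHS = 45/2. Yes, v = u' weakly.

u(x) = -x**2 - 2*x - 2, classical derivative u'(x) = -2*x - 2.
φ(x) = x(3−x), so φ'(x) = 3 - 2*x.
Note φ(0) = φ(3) = 0, so the boundary term u·φ vanishes.
LHS = ∫_0^3 u(x) φ'(x) dx = ∫_0^3 (2*x^3 + x^2 - 2*x - 6) dx. Term by term:
  ∫_0^3 2*x^3 dx = 81/2;  ∫_0^3 x^2 dx = 9;  ∫_0^3 -2*x dx = -9;
  ∫_0^3 -6 dx = -18.
Sum: 81/2 + 9 − 9 − 18 = 45/2.
So LHS = 45/2.
∫_0^3 v(x) φ(x) dx = ∫_0^3 (2*x^3 - 4*x^2 - 6*x) dx. Term by term:
  ∫_0^3 2*x^3 dx = 81/2;  ∫_0^3 -4*x^2 dx = -36;  ∫_0^3 -6*x dx = -27.
Sum: 81/2 − 36 − 27 = -45/2.
So RHS = -∫_0^3 v(x) φ(x) dx = 45/2.
LHS = RHS, so the identity holds for this test φ.
Moreover u is smooth here and v(x) = u'(x) = -2*x - 2 pointwise, so the identity holds for every test function. Hence v is the weak derivative of u.


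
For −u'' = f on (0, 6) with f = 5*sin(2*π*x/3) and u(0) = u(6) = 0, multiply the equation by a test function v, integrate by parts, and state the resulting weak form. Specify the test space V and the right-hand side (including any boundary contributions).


V = H^1_0(0, 6) (so v(0) = v(6) = 0); weak form: ∫_0^6 u'v' dx = ∫_0^6 (5*sin(2*π*x/3)) v dx for all v ∈ V.

Multiply both sides by a test function v and integrate from 0 to 6:
  ∫_0^6 −u''(x) v(x) dx = ∫_0^6 f(x) v(x) dx.
Integrate the LHS by parts once:
  ∫_0^6 −u'' v dx = −[u'(x) v(x)]_0^6 + ∫_0^6 u'(x) v'(x) dx.
Thus ∫_0^6 u'(x) v'(x) dx = ∫_0^6 f(x) v(x) dx + [u'(x) v(x)]_0^6.
Choose V so that boundary terms are either known or forced to vanish.
u is Dirichlet: u(0) = u(6) = 0. Let V = H^1_0(0, 6); then v(0) = v(6) = 0, and [u' v]_0^6 = 0.
Weak formulation: find u (satisfying any essential BC) such that ∫_0^6 u'(x) v'(x) dx = ∫_0^6 f v dx for all v ∈ V.
Substituting f(x) = 5*sin(2*π*x/3), the right-hand side is ∫_0^6 (5*sin(2*π*x/3)) v dx.


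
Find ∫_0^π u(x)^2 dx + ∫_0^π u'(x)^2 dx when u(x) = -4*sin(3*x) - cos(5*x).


||u||_{H^1(0,π)}^2 = 93*π

u'(x) = 5*sin(5*x) - 12*cos(3*x).
Expand u² and (u')² and integrate term by term on (0, π), using: for integers n ≥ 1, ∫_0^π sin²(nx) dx = ∫_0^π cos²(nx) dx = π/2; for n ≠ n', ∫_0^π sin(nx)sin(n'x) dx = ∫_0^π cos(nx)cos(n'x) dx = 0; and by product-to-sum, ∫_0^π sin(nx)cos(n'x) dx = ½∫_0^π [sin((n+n')x) + sin((n−n')x)] dx, which is 0 when n+n' is even and 2n/(n²−n'²) when n+n' is odd (it need not vanish on (0, π)).
  u² squared terms: (-1)²·∫cos(5x)² dx = 1·π/2 = π/2;  (-4)²·∫sin(3x)² dx = 16·π/2 = 8*π.
  u² cross terms: 2·(-1)·(-4)·∫cos(5x)·sin(3x) dx = 8·(0) = 0.
  So ∫_0^π u² dx = π/2 + 8*π + 0 = 17*π/2.
  (u')² squared terms: (-12)²·∫cos(3x)² dx = 144·π/2 = 72*π;  (5)²·∫sin(5x)² dx = 25·π/2 = 25*π/2.
  (u')² cross terms: 2·(-12)·(5)·∫cos(3x)·sin(5x) dx = -120·(0) = 0.
  So ∫_0^π (u')² dx = 72*π + 25*π/2 + 0 = 169*π/2.
||u||_{H^1}^2 = (17*π/2) + (169*π/2) = 93*π.


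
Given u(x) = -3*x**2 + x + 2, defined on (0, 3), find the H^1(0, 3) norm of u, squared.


||u||_{H^1}^2 = 5199/10

The H^1 norm (squared) on an interval (0, L) is
  ||u||_{H^1}^2 = ∫_0^L u(x)^2 dx + ∫_0^L u'(x)^2 dx.
Compute u'(x) = 1 - 6*x.
Then u(x)^2 = 9*x**4 - 6*x**3 - 11*x**2 + 4*x + 4 and u'(x)^2 = 36*x**2 - 12*x + 1.
Integrate each monomial from 0 to 3 using ∫_0^3 c·x^n dx = c·3^(n+1)/(n+1):
  ∫_0^3 u(x)^2 dx = ∫_0^3 (9*x^4 - 6*x^3 - 11*x^2 + 4*x + 4) dx. Term by term:
    ∫_0^3 9*x^4 dx = 2187/5;  ∫_0^3 -6*x^3 dx = -243/2;  ∫_0^3 -11*x^2 dx = -99;
    ∫_0^3 4*x dx = 18;  ∫_0^3 4 dx = 12.
  Sum: 2187/5 − 243/2 − 99 + 18 + 12 = 2469/10.
  ∫_0^3 u'(x)^2 dx = ∫_0^3 (36*x^2 - 12*x + 1) dx. Term by term:
    ∫_0^3 36*x^2 dx = 324;  ∫_0^3 -12*x dx = -54;  ∫_0^3 1 dx = 3.
  Sum: 324 − 54 + 3 = 273.
Adding: ||u||_{H^1}^2 = 2469/10 + 273 = 5199/10.


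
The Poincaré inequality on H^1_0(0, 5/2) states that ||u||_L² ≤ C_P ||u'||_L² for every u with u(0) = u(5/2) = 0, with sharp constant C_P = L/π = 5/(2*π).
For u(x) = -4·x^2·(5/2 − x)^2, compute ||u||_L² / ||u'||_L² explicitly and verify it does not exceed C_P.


||u||_L² / ||u'||_L² = 5*sqrt(3)/12 < C_P = 5/(2*π).

u(x) = -4·x^2·(5/2 − x)^2, so u'(x) = 2*x*(-8*x^2 + 30*x - 25).
u(x) = -4·x^2·(5/2 − x)^2 vanishes at x = 0 and x = 5/2, so u ∈ H^1_0(0, 5/2). Differentiate via the product rule and integrate the resulting polynomials term by term.
  ∫_0^5/2 u² dx = ∫_0^5/2 (16*x^8 - 160*x^7 + 600*x^6 - 1000*x^5 + 625*x^4) dx. Term by term:
    ∫_0^5/2 16*x^8 dx = 1953125/288;  ∫_0^5/2 -160*x^7 dx = -1953125/64;  ∫_0^5/2 600*x^6 dx = 5859375/112;
    ∫_0^5/2 -1000*x^5 dx = -1953125/48;  ∫_0^5/2 625*x^4 dx = 390625/32.
  Sum: 1953125/288 − 1953125/64 + 5859375/112 − 1953125/48 + 390625/32 = 390625/4032.
  ∫_0^5/2 (u')² dx = ∫_0^5/2 (256*x^6 - 1920*x^5 + 5200*x^4 - 6000*x^3 + 2500*x^2) dx. Term by term:
    ∫_0^5/2 256*x^6 dx = 156250/7;  ∫_0^5/2 -1920*x^5 dx = -78125;  ∫_0^5/2 5200*x^4 dx = 203125/2;
    ∫_0^5/2 -6000*x^3 dx = -234375/4;  ∫_0^5/2 2500*x^2 dx = 78125/6.
  Sum: 156250/7 − 78125 + 203125/2 − 234375/4 + 78125/6 = 15625/84.
∫_0^5/2 u² dx = 390625/4032, so ||u||_L² = 625*sqrt(7)/168.
∫_0^5/2 (u')² dx = 15625/84, so ||u'||_L² = 125*sqrt(21)/42.
Ratio ||u||_L² / ||u'||_L² = 5*sqrt(3)/12.
Sharp Poincaré constant on H^1_0(0, 5/2) is C_P = L/π = 5/(2*π), achieved by sin(2*π/5·x).
A polynomial bump cannot attain the sharp Poincaré constant (only the first sine eigenfunction does), so the ratio is strictly less than C_P, consistent with ||u||_L² ≤ C_P ||u'||_L².


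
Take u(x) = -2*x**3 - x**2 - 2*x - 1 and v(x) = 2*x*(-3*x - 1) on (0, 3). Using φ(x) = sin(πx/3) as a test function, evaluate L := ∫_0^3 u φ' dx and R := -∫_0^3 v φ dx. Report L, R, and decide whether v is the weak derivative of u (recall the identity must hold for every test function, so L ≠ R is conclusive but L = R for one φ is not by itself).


LHS = -648/π^3 + 192/π, RHS = -648/π^3 + 180/π. No, v is not the weak derivative of u.

u(x) = -2*x**3 - x**2 - 2*x - 1, classical derivative u'(x) = -6*x**2 - 2*x - 2.
φ(x) = sin(πx/3), so φ'(x) = π*cos(π*x/3)/3.
Note φ(0) = φ(3) = 0, so the boundary term u·φ vanishes.
LHS = ∫_0^3 u(x) φ'(x) dx = ∫_0^3 (-2*π*x^3*cos(π*x/3)/3 - π*x^2*cos(π*x/3)/3 - 2*π*x*cos(π*x/3)/3 - π*cos(π*x/3)/3) dx. Term by term:
  ∫_0^3 -π*cos(π*x/3)/3 dx = 0;  ∫_0^3 -2*π*x*cos(π*x/3)/3 dx = 12/π;  ∫_0^3 -2*π*x^3*cos(π*x/3)/3 dx = -648/π^3 + 162/π;
  ∫_0^3 -π*x^2*cos(π*x/3)/3 dx = 18/π.
Sum: 0 + 12/π + -648/π^3 + 162/π + 18/π = -648/π^3 + 192/π.
So LHS = -648/π^3 + 192/π.
∫_0^3 v(x) φ(x) dx = ∫_0^3 (-6*x^2*sin(π*x/3) - 2*x*sin(π*x/3)) dx. Term by term:
  ∫_0^3 -6*x^2*sin(π*x/3) dx = -162/π + 648/π^3;  ∫_0^3 -2*x*sin(π*x/3) dx = -18/π.
Sum: -162/π + 648/π^3 − 18/π = -180/π + 648/π^3.
So RHS = -∫_0^3 v(x) φ(x) dx = -648/π^3 + 180/π.
LHS − RHS = 12/π ≠ 0, so the identity fails.
(For a valid weak derivative the identity must hold for EVERY test function, in particular this one. The failure shows v is NOT the weak derivative of u.)
Correct weak derivative would be u'(x) = -6*x**2 - 2*x - 2.


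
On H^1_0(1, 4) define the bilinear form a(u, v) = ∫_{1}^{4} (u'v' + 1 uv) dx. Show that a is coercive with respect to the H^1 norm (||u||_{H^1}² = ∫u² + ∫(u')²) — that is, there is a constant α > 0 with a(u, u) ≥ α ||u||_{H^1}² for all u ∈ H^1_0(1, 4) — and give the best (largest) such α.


α = 1

Coercivity of a(·,·) on H^1_0(1, 4) means a(u, u) ≥ α ||u||_{H^1}² for every u ∈ H^1_0.
The interval has length L = 3, and Poincaré/coercivity depend only on L. Here a(u, u) = ∫(u')² + (1)·∫u².
Here c = 1 ≥ 1, so a(u,u) = ∫(u')² + c∫u² ≥ ∫(u')² + ∫u² = ||u||_{H^1}², i.e. α = 1 works. No larger α is possible: a(u,u) ≥ α||u||_{H^1}² means (1−α)∫(u')² ≥ (α−c)∫u², and for the modes u_n = sin(nπ(x−x₀)/L) (x₀ the left endpoint) one has ∫u_n²/∫(u_n')² = (L/(nπ))² → 0, so a(u_n,u_n)/||u_n||_{H^1}² → 1. Hence the optimal constant is α = 1.
Therefore α = 1.


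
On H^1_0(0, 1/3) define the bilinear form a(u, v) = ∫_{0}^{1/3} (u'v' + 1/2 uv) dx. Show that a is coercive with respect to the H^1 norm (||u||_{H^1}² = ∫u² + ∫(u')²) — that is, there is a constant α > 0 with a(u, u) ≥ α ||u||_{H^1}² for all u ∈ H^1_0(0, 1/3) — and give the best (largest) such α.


α = (1 + 18*π^2)/(2*(1 + 9*π^2))

Coercivity of a(·,·) on H^1_0(0, 1/3) means a(u, u) ≥ α ||u||_{H^1}² for every u ∈ H^1_0.
The interval has length L = 1/3, and Poincaré/coercivity depend only on L. Here a(u, u) = ∫(u')² + (1/2)·∫u².
Here 0 < c = 1/2 < 1. The condition a(u,u) ≥ α||u||_{H^1}² reads (1−α)∫(u')² ≥ (α−c)∫u². Any admissible α is ≤ 1 (rapidly oscillating u have ∫u²/∫(u')² → 0), and α = 1 would force 0 ≥ (1−c)∫u², impossible since c < 1; so 1−α > 0. By the sharp Poincaré inequality on H^1_0 of an interval of length L, ∫(u')² ≥ (π/L)²∫u² with equality for the first sine mode sin(π(x−x₀)/L) (x₀ the left endpoint), so the inequality holds for all u iff (1−α)(π/L)² ≥ α − c, i.e. α ≤ ((π/L)² + c)/((π/L)² + 1) = (1 + c(L/π)²)/(1 + (L/π)²). With (π/L)² = 9*π^2 and c = 1/2, the largest admissible constant is α = ((π/L)² + c)/((π/L)² + 1).
Simplifying, α = (1 + 18*π^2)/(2*(1 + 9*π^2)).


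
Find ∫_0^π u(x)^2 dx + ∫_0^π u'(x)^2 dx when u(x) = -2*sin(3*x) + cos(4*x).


||u||_{H^1(0,π)}^2 = 408/7 + 57*π/2

u'(x) = -4*sin(4*x) - 6*cos(3*x).
Expand u² and (u')² and integrate term by term on (0, π), using: for integers n ≥ 1, ∫_0^π sin²(nx) dx = ∫_0^π cos²(nx) dx = π/2; for n ≠ n', ∫_0^π sin(nx)sin(n'x) dx = ∫_0^π cos(nx)cos(n'x) dx = 0; and by product-to-sum, ∫_0^π sin(nx)cos(n'x) dx = ½∫_0^π [sin((n+n')x) + sin((n−n')x)] dx, which is 0 when n+n' is even and 2n/(n²−n'²) when n+n' is odd (it need not vanish on (0, π)).
  u² squared terms: (-2)²·∫sin(3x)² dx = 4·π/2 = 2*π;  (1)²·∫cos(4x)² dx = 1·π/2 = π/2.
  u² cross terms: 2·(-2)·(1)·∫sin(3x)·cos(4x) dx = -4·(-6/7) = 24/7.
  So ∫_0^π u² dx = 2*π + π/2 + 24/7 = 24/7 + 5*π/2.
  (u')² squared terms: (-6)²·∫cos(3x)² dx = 36·π/2 = 18*π;  (-4)²·∫sin(4x)² dx = 16·π/2 = 8*π.
  (u')² cross terms: 2·(-6)·(-4)·∫cos(3x)·sin(4x) dx = 48·(8/7) = 384/7.
  So ∫_0^π (u')² dx = 18*π + 8*π + 384/7 = 384/7 + 26*π.
||u||_{H^1}^2 = (24/7 + 5*π/2) + (384/7 + 26*π) = 408/7 + 57*π/2.


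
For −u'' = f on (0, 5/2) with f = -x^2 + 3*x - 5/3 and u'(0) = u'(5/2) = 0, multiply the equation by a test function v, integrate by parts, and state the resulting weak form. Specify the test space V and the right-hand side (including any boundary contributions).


V = H^1(0, 5/2) (no boundary constraint on v; u is determined up to an additive constant); weak form: ∫_0^5/2 u'v' dx = ∫_0^5/2 (-x^2 + 3*x - 5/3) v dx for all v ∈ V.

Multiply both sides by a test function v and integrate from 0 to 5/2:
  ∫_0^5/2 −u''(x) v(x) dx = ∫_0^5/2 f(x) v(x) dx.
Integrate the LHS by parts once:
  ∫_0^5/2 −u'' v dx = −[u'(x) v(x)]_0^5/2 + ∫_0^5/2 u'(x) v'(x) dx.
Thus ∫_0^5/2 u'(x) v'(x) dx = ∫_0^5/2 f(x) v(x) dx + [u'(x) v(x)]_0^5/2.
Choose V so that boundary terms are either known or forced to vanish.
u has homogeneous Neumann: u'(0) = u'(5/2) = 0. So [u' v]_0^5/2 = 0·v(5/2) − 0·v(0) = 0 for any v; take V = H^1(0, 5/2).
Weak formulation: find u (satisfying any essential BC) such that ∫_0^5/2 u'(x) v'(x) dx = ∫_0^5/2 f v dx for all v ∈ V (homogeneous Neumann, so boundary terms vanish).
Substituting f(x) = -x^2 + 3*x - 5/3, the right-hand side is ∫_0^5/2 (-x^2 + 3*x - 5/3) v dx.
Compatibility check (pure Neumann): taking v ≡ 1 ∈ V gives 0 = ∫_0^5/2 f dx + (0) − (0), i.e. ∫_0^5/2 f dx must equal u'(0) − u'(5/2) = 0. Indeed ∫_0^5/2 (-x^2 + 3*x - 5/3) dx = 0, so the data are compatible. The solution is then unique only up to an additive constant (fix it e.g. by requiring ∫_0^5/2 u dx = 0).


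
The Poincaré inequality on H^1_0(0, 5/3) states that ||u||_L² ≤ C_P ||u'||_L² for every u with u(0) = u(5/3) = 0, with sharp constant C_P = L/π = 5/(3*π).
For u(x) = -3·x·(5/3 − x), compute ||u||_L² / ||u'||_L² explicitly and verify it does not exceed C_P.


||u||_L² / ||u'||_L² = sqrt(10)/6 < C_P = 5/(3*π).

u(x) = -3·x·(5/3 − x), so u'(x) = 6*x - 5.
u(x) = -3·x·(5/3 − x) vanishes at x = 0 and x = 5/3, so u ∈ H^1_0(0, 5/3). Differentiate via the product rule and integrate the resulting polynomials term by term.
  ∫_0^5/3 u² dx = ∫_0^5/3 (9*x^4 - 30*x^3 + 25*x^2) dx. Term by term:
    ∫_0^5/3 9*x^4 dx = 625/27;  ∫_0^5/3 -30*x^3 dx = -3125/54;  ∫_0^5/3 25*x^2 dx = 3125/81.
  Sum: 625/27 − 3125/54 + 3125/81 = 625/162.
  ∫_0^5/3 (u')² dx = ∫_0^5/3 (36*x^2 - 60*x + 25) dx. Term by term:
    ∫_0^5/3 36*x^2 dx = 500/9;  ∫_0^5/3 -60*x dx = -250/3;  ∫_0^5/3 25 dx = 125/3.
  Sum: 500/9 − 250/3 + 125/3 = 125/9.
∫_0^5/3 u² dx = 625/162, so ||u||_L² = 25*sqrt(2)/18.
∫_0^5/3 (u')² dx = 125/9, so ||u'||_L² = 5*sqrt(5)/3.
Ratio ||u||_L² / ||u'||_L² = sqrt(10)/6.
Sharp Poincaré constant on H^1_0(0, 5/3) is C_P = L/π = 5/(3*π), achieved by sin(3*π/5·x).
A polynomial bump cannot attain the sharp Poincaré constant (only the first sine eigenfunction does), so the ratio is strictly less than C_P, consistent with ||u||_L² ≤ C_P ||u'||_L².


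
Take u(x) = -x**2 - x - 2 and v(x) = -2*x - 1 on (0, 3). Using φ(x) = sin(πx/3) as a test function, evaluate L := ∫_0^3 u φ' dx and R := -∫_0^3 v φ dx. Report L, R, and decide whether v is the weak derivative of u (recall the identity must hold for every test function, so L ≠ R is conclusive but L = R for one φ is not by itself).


LHS = 24/π, RHS = 24/π. Yes, v = u' weakly.

u(x) = -x**2 - x - 2, classical derivative u'(x) = -2*x - 1.
φ(x) = sin(πx/3), so φ'(x) = π*cos(π*x/3)/3.
Note φ(0) = φ(3) = 0, so the boundary term u·φ vanishes.
LHS = ∫_0^3 u(x) φ'(x) dx = ∫_0^3 (-π*x^2*cos(π*x/3)/3 - π*x*cos(π*x/3)/3 - 2*π*cos(π*x/3)/3) dx. Term by term:
  ∫_0^3 -2*π*cos(π*x/3)/3 dx = 0;  ∫_0^3 -π*x*cos(π*x/3)/3 dx = 6/π;  ∫_0^3 -π*x^2*cos(π*x/3)/3 dx = 18/π.
Sum: 0 + 6/π + 18/π = 24/π.
So LHS = 24/π.
∫_0^3 v(x) φ(x) dx = ∫_0^3 (-2*x*sin(π*x/3) - sin(π*x/3)) dx. Term by term:
  ∫_0^3 -sin(π*x/3) dx = -6/π;  ∫_0^3 -2*x*sin(π*x/3) dx = -18/π.
Sum: -6/π − 18/π = -24/π.
So RHS = -∫_0^3 v(x) φ(x) dx = 24/π.
LHS = RHS, so the identity holds for this test φ.
Moreover u is smooth here and v(x) = u'(x) = -2*x - 1 pointwise, so the identity holds for every test function. Hence v is the weak derivative of u.


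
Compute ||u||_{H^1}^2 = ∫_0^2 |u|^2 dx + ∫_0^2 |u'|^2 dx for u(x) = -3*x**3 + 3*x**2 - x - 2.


||u||_{H^1}^2 = 30202/105

The H^1 norm (squared) on an interval (0, L) is
  ||u||_{H^1}^2 = ∫_0^L u(x)^2 dx + ∫_0^L u'(x)^2 dx.
Compute u'(x) = -9*x**2 + 6*x - 1.
Then u(x)^2 = 9*x**6 - 18*x**5 + 15*x**4 + 6*x**3 - 11*x**2 + 4*x + 4 and u'(x)^2 = 81*x**4 - 108*x**3 + 54*x**2 - 12*x + 1.
Integrate each monomial from 0 to 2 using ∫_0^2 c·x^n dx = c·2^(n+1)/(n+1):
  ∫_0^2 u(x)^2 dx = ∫_0^2 (9*x^6 - 18*x^5 + 15*x^4 + 6*x^3 - 11*x^2 + 4*x + 4) dx. Term by term:
    ∫_0^2 9*x^6 dx = 1152/7;  ∫_0^2 -18*x^5 dx = -192;  ∫_0^2 15*x^4 dx = 96;
    ∫_0^2 6*x^3 dx = 24;  ∫_0^2 -11*x^2 dx = -88/3;  ∫_0^2 4*x dx = 8;
    ∫_0^2 4 dx = 8.
  Sum: 1152/7 − 192 + 96 + 24 − 88/3 + 8 + 8 = 1664/21.
  ∫_0^2 u'(x)^2 dx = ∫_0^2 (81*x^4 - 108*x^3 + 54*x^2 - 12*x + 1) dx. Term by term:
    ∫_0^2 81*x^4 dx = 2592/5;  ∫_0^2 -108*x^3 dx = -432;  ∫_0^2 54*x^2 dx = 144;
    ∫_0^2 -12*x dx = -24;  ∫_0^2 1 dx = 2.
  Sum: 2592/5 − 432 + 144 − 24 + 2 = 1042/5.
Adding: ||u||_{H^1}^2 = 1664/21 + 1042/5 = 30202/105.


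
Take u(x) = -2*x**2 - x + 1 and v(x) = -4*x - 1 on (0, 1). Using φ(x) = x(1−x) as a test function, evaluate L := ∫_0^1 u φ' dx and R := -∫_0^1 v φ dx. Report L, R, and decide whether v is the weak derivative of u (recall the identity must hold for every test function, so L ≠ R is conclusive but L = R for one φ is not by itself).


LHS = 1/2, RHS = 1/2. Yes, v = u' weakly.

u(x) = -2*x**2 - x + 1, classical derivative u'(x) = -4*x - 1.
φ(x) = x(1−x), so φ'(x) = 1 - 2*x.
Note φ(0) = φ(1) = 0, so the boundary term u·φ vanishes.
LHS = ∫_0^1 u(x) φ'(x) dx = ∫_0^1 (4*x^3 - 3*x + 1) dx. Term by term:
  ∫_0^1 4*x^3 dx = 1;  ∫_0^1 -3*x dx = -3/2;  ∫_0^1 1 dx = 1.
Sum: 1 − 3/2 + 1 = 1/2.
So LHS = 1/2.
∫_0^1 v(x) φ(x) dx = ∫_0^1 (4*x^3 - 3*x^2 - x) dx. Term by term:
  ∫_0^1 4*x^3 dx = 1;  ∫_0^1 -3*x^2 dx = -1;  ∫_0^1 -x dx = -1/2.
Sum: 1 − 1 − 1/2 = -1/2.
So RHS = -∫_0^1 v(x) φ(x) dx = 1/2.
LHS = RHS, so the identity holds for this test φ.
Moreover u is smooth here and v(x) = u'(x) = -4*x - 1 pointwise, so the identity holds for every test function. Hence v is the weak derivative of u.


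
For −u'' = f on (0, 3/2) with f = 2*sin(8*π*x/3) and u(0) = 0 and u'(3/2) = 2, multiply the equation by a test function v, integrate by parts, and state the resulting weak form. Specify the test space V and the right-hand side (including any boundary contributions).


V = {v ∈ H^1(0, 3/2) : v(0) = 0} (test functions vanish at x = 0 where u is specified); weak form: ∫_0^3/2 u'v' dx = ∫_0^3/2 (2*sin(8*π*x/3)) v dx + 2·v(3/2) for all v ∈ V.

Multiply both sides by a test function v and integrate from 0 to 3/2:
  ∫_0^3/2 −u''(x) v(x) dx = ∫_0^3/2 f(x) v(x) dx.
Integrate the LHS by parts once:
  ∫_0^3/2 −u'' v dx = −[u'(x) v(x)]_0^3/2 + ∫_0^3/2 u'(x) v'(x) dx.
Thus ∫_0^3/2 u'(x) v'(x) dx = ∫_0^3/2 f(x) v(x) dx + [u'(x) v(x)]_0^3/2.
Choose V so that boundary terms are either known or forced to vanish.
Mixed BC: u(0) = 0 (Dirichlet) and u'(3/2) = 2 (Neumann). Define V = {v ∈ H^1(0, 3/2) : v(0) = 0}. Then [u' v]_0^3/2 = u'(3/2)·v(3/2) − u'(0)·0 = 2·v(3/2).
Weak formulation: find u (satisfying any essential BC) such that ∫_0^3/2 u'(x) v'(x) dx = ∫_0^3/2 f v dx + 2·v(3/2) for all v ∈ V (Dirichlet at 0 absorbed into V; Neumann datum at x = 3/2 contributes the boundary term).
Substituting f(x) = 2*sin(8*π*x/3), the right-hand side is ∫_0^3/2 (2*sin(8*π*x/3)) v dx + 2·v(3/2).


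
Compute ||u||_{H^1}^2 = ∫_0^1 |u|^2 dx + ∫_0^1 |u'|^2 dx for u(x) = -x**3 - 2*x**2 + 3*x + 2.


||u||_{H^1}^2 = 1142/105

The H^1 norm (squared) on an interval (0, L) is
  ||u||_{H^1}^2 = ∫_0^L u(x)^2 dx + ∫_0^L u'(x)^2 dx.
Compute u'(x) = -3*x**2 - 4*x + 3.
Then u(x)^2 = x**6 + 4*x**5 - 2*x**4 - 16*x**3 + x**2 + 12*x + 4 and u'(x)^2 = 9*x**4 + 24*x**3 - 2*x**2 - 24*x + 9.
Integrate each monomial from 0 to 1 using ∫_0^1 c·x^n dx = c·1^(n+1)/(n+1):
  ∫_0^1 u(x)^2 dx = ∫_0^1 (x^6 + 4*x^5 - 2*x^4 - 16*x^3 + x^2 + 12*x + 4) dx. Term by term:
    ∫_0^1 x^6 dx = 1/7;  ∫_0^1 4*x^5 dx = 2/3;  ∫_0^1 -2*x^4 dx = -2/5;
    ∫_0^1 -16*x^3 dx = -4;  ∫_0^1 x^2 dx = 1/3;  ∫_0^1 12*x dx = 6;
    ∫_0^1 4 dx = 4.
  Sum: 1/7 + 2/3 − 2/5 − 4 + 1/3 + 6 + 4 = 236/35.
  ∫_0^1 u'(x)^2 dx = ∫_0^1 (9*x^4 + 24*x^3 - 2*x^2 - 24*x + 9) dx. Term by term:
    ∫_0^1 9*x^4 dx = 9/5;  ∫_0^1 24*x^3 dx = 6;  ∫_0^1 -2*x^2 dx = -2/3;
    ∫_0^1 -24*x dx = -12;  ∫_0^1 9 dx = 9.
  Sum: 9/5 + 6 − 2/3 − 12 + 9 = 62/15.
Adding: ||u||_{H^1}^2 = 236/35 + 62/15 = 1142/105.


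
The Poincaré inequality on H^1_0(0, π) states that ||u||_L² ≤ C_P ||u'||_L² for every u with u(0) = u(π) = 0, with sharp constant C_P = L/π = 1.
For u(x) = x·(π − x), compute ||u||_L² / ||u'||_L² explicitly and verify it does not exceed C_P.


||u||_L² / ||u'||_L² = sqrt(10)*π/10 < C_P = 1.

u(x) = x·(π − x), so u'(x) = π - 2*x.
u(x) = x·(π − x) vanishes at x = 0 and x = π, so u ∈ H^1_0(0, π). Differentiate via the product rule and integrate the resulting polynomials term by term.
  ∫_0^π u² dx = ∫_0^π (x^4 - 2*π*x^3 + π^2*x^2) dx. Term by term:
    ∫_0^π x^4 dx = π^5/5;  ∫_0^π -2*π*x^3 dx = -π^5/2;  ∫_0^π π^2*x^2 dx = π^5/3.
  Sum: π^5/5 − π^5/2 + π^5/3 = π^5/30.
  ∫_0^π (u')² dx = ∫_0^π (4*x^2 - 4*π*x + π^2) dx. Term by term:
    ∫_0^π 4*x^2 dx = 4*π^3/3;  ∫_0^π -4*π*x dx = -2*π^3;  ∫_0^π π^2 dx = π^3.
  Sum: 4*π^3/3 − 2*π^3 + π^3 = π^3/3.
∫_0^π u² dx = π^5/30, so ||u||_L² = sqrt(30)*π^(5/2)/30.
∫_0^π (u')² dx = π^3/3, so ||u'||_L² = sqrt(3)*π^(3/2)/3.
Ratio ||u||_L² / ||u'||_L² = sqrt(10)*π/10.
Sharp Poincaré constant on H^1_0(0, π) is C_P = L/π = 1, achieved by sin(x).
A polynomial bump cannot attain the sharp Poincaré constant (only the first sine eigenfunction does), so the ratio is strictly less than C_P, consistent with ||u||_L² ≤ C_P ||u'||_L².


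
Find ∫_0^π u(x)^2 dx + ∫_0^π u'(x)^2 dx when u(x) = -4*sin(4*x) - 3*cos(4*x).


||u||_{H^1(0,π)}^2 = 425*π/2

u'(x) = 12*sin(4*x) - 16*cos(4*x).
Expand u² and (u')² and integrate term by term on (0, π), using: for integers n ≥ 1, ∫_0^π sin²(nx) dx = ∫_0^π cos²(nx) dx = π/2; for n ≠ n', ∫_0^π sin(nx)sin(n'x) dx = ∫_0^π cos(nx)cos(n'x) dx = 0; and by product-to-sum, ∫_0^π sin(nx)cos(n'x) dx = ½∫_0^π [sin((n+n')x) + sin((n−n')x)] dx, which is 0 when n+n' is even and 2n/(n²−n'²) when n+n' is odd (it need not vanish on (0, π)).
  u² squared terms: (-4)²·∫sin(4x)² dx = 16·π/2 = 8*π;  (-3)²·∫cos(4x)² dx = 9·π/2 = 9*π/2.
  u² cross terms: 2·(-4)·(-3)·∫sin(4x)·cos(4x) dx = 24·(0) = 0.
  So ∫_0^π u² dx = 8*π + 9*π/2 + 0 = 25*π/2.
  (u')² squared terms: (-16)²·∫cos(4x)² dx = 256·π/2 = 128*π;  (12)²·∫sin(4x)² dx = 144·π/2 = 72*π.
  (u')² cross terms: 2·(-16)·(12)·∫cos(4x)·sin(4x) dx = -384·(0) = 0.
  So ∫_0^π (u')² dx = 128*π + 72*π + 0 = 200*π.
||u||_{H^1}^2 = (25*π/2) + (200*π) = 425*π/2.


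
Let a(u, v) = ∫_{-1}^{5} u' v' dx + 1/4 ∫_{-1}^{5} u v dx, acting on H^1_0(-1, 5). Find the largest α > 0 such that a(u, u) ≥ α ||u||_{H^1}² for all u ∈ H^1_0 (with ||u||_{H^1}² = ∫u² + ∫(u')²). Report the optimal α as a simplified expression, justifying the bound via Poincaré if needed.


α = (9 + π^2)/(π^2 + 36)

Coercivity of a(·,·) on H^1_0(-1, 5) means a(u, u) ≥ α ||u||_{H^1}² for every u ∈ H^1_0.
The interval has length L = 6, and Poincaré/coercivity depend only on L. Here a(u, u) = ∫(u')² + (1/4)·∫u².
Here 0 < c = 1/4 < 1. The condition a(u,u) ≥ α||u||_{H^1}² reads (1−α)∫(u')² ≥ (α−c)∫u². Any admissible α is ≤ 1 (rapidly oscillating u have ∫u²/∫(u')² → 0), and α = 1 would force 0 ≥ (1−c)∫u², impossible since c < 1; so 1−α > 0. By the sharp Poincaré inequality on H^1_0 of an interval of length L, ∫(u')² ≥ (π/L)²∫u² with equality for the first sine mode sin(π(x−x₀)/L) (x₀ the left endpoint), so the inequality holds for all u iff (1−α)(π/L)² ≥ α − c, i.e. α ≤ ((π/L)² + c)/((π/L)² + 1) = (1 + c(L/π)²)/(1 + (L/π)²). With (π/L)² = π^2/36 and c = 1/4, the largest admissible constant is α = ((π/L)² + c)/((π/L)² + 1).
Simplifying, α = (9 + π^2)/(π^2 + 36).


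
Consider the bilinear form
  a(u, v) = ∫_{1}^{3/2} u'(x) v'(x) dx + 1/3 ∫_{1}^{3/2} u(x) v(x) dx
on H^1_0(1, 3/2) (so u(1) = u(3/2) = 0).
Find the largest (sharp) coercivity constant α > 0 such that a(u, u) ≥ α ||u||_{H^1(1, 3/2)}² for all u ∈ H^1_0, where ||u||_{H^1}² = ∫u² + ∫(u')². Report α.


α = (1 + 12*π^2)/(3*(1 + 4*π^2))

Coercivity of a(·,·) on H^1_0(1, 3/2) means a(u, u) ≥ α ||u||_{H^1}² for every u ∈ H^1_0.
The interval has length L = 1/2, and Poincaré/coercivity depend only on L. Here a(u, u) = ∫(u')² + (1/3)·∫u².
Here 0 < c = 1/3 < 1. The condition a(u,u) ≥ α||u||_{H^1}² reads (1−α)∫(u')² ≥ (α−c)∫u². Any admissible α is ≤ 1 (rapidly oscillating u have ∫u²/∫(u')² → 0), and α = 1 would force 0 ≥ (1−c)∫u², impossible since c < 1; so 1−α > 0. By the sharp Poincaré inequality on H^1_0 of an interval of length L, ∫(u')² ≥ (π/L)²∫u² with equality for the first sine mode sin(π(x−x₀)/L) (x₀ the left endpoint), so the inequality holds for all u iff (1−α)(π/L)² ≥ α − c, i.e. α ≤ ((π/L)² + c)/((π/L)² + 1) = (1 + c(L/π)²)/(1 + (L/π)²). With (π/L)² = 4*π^2 and c = 1/3, the largest admissible constant is α = ((π/L)² + c)/((π/L)² + 1).
Simplifying, α = (1 + 12*π^2)/(3*(1 + 4*π^2)).


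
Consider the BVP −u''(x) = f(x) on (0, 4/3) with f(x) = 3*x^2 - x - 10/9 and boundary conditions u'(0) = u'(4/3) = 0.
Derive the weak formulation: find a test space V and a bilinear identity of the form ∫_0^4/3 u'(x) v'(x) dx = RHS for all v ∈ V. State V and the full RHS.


V = H^1(0, 4/3) (no boundary constraint on v; u is determined up to an additive constant); weak form: ∫_0^4/3 u'v' dx = ∫_0^4/3 (3*x^2 - x - 10/9) v dx for all v ∈ V.

Multiply both sides by a test function v and integrate from 0 to 4/3:
  ∫_0^4/3 −u''(x) v(x) dx = ∫_0^4/3 f(x) v(x) dx.
Integrate the LHS by parts once:
  ∫_0^4/3 −u'' v dx = −[u'(x) v(x)]_0^4/3 + ∫_0^4/3 u'(x) v'(x) dx.
Thus ∫_0^4/3 u'(x) v'(x) dx = ∫_0^4/3 f(x) v(x) dx + [u'(x) v(x)]_0^4/3.
Choose V so that boundary terms are either known or forced to vanish.
u has homogeneous Neumann: u'(0) = u'(4/3) = 0. So [u' v]_0^4/3 = 0·v(4/3) − 0·v(0) = 0 for any v; take V = H^1(0, 4/3).
Weak formulation: find u (satisfying any essential BC) such that ∫_0^4/3 u'(x) v'(x) dx = ∫_0^4/3 f v dx for all v ∈ V (homogeneous Neumann, so boundary terms vanish).
Substituting f(x) = 3*x^2 - x - 10/9, the right-hand side is ∫_0^4/3 (3*x^2 - x - 10/9) v dx.
Compatibility check (pure Neumann): taking v ≡ 1 ∈ V gives 0 = ∫_0^4/3 f dx + (0) − (0), i.e. ∫_0^4/3 f dx must equal u'(0) − u'(4/3) = 0. Indeed ∫_0^4/3 (3*x^2 - x - 10/9) dx = 0, so the data are compatible. The solution is then unique only up to an additive constant (fix it e.g. by requiring ∫_0^4/3 u dx = 0).


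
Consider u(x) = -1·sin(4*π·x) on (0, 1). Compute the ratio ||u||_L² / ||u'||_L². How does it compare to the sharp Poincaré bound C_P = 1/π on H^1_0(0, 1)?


||u||_L² / ||u'||_L² = 1/(4*π) < C_P = 1/π.

u(x) = -1·sin(4*π·x), so u'(x) = -4*π*cos(4*π*x).
Writing u(x) = A·sin(kπx/L) with A = -1 and k = 4, use ∫_0^L sin²(kπx/L) dx = L/2 and ∫_0^L cos²(kπx/L) dx = L/2.
u² = 1·sin²(4*π·x) and (u')² = 16*π^2·cos²(4*π·x), and each of sin², cos² integrates to L/2 = 1/2 over (0, 1).
∫_0^1 u² dx = 1/2, so ||u||_L² = sqrt(2)/2.
∫_0^1 (u')² dx = 8*π^2, so ||u'||_L² = 2*sqrt(2)*π.
Ratio ||u||_L² / ||u'||_L² = 1/(4*π).
Sharp Poincaré constant on H^1_0(0, 1) is C_P = L/π = 1/π, achieved by sin(π·x).
This is the k = 4 harmonic; the ratio L/(kπ) is strictly less than C_P = L/π, consistent with the sharp inequality ||u||_L² ≤ C_P ||u'||_L².


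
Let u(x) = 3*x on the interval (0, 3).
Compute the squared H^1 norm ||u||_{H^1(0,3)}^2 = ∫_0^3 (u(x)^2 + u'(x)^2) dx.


||u||_{H^1}^2 = 108

The H^1 norm (squared) on an interval (0, L) is
  ||u||_{H^1}^2 = ∫_0^L u(x)^2 dx + ∫_0^L u'(x)^2 dx.
Compute u'(x) = 3.
Then u(x)^2 = 9*x**2 and u'(x)^2 = 9.
Integrate each monomial from 0 to 3 using ∫_0^3 c·x^n dx = c·3^(n+1)/(n+1):
  ∫_0^3 u(x)^2 dx = ∫_0^3 (9*x^2) dx. Term by term:
    ∫_0^3 9*x^2 dx = 81.
  ∫_0^3 u'(x)^2 dx = ∫_0^3 (9) dx. Term by term:
    ∫_0^3 9 dx = 27.
Adding: ||u||_{H^1}^2 = 81 + 27 = 108.


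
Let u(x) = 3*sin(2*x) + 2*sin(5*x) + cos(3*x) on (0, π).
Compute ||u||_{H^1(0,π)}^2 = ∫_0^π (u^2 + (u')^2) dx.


||u||_{H^1(0,π)}^2 = -48 + 159*π/2

u'(x) = -3*sin(3*x) + 6*cos(2*x) + 10*cos(5*x).
Expand u² and (u')² and integrate term by term on (0, π), using: for integers n ≥ 1, ∫_0^π sin²(nx) dx = ∫_0^π cos²(nx) dx = π/2; for n ≠ n', ∫_0^π sin(nx)sin(n'x) dx = ∫_0^π cos(nx)cos(n'x) dx = 0; and by product-to-sum, ∫_0^π sin(nx)cos(n'x) dx = ½∫_0^π [sin((n+n')x) + sin((n−n')x)] dx, which is 0 when n+n' is even and 2n/(n²−n'²) when n+n' is odd (it need not vanish on (0, π)).
  u² squared terms: (2)²·∫sin(5x)² dx = 4·π/2 = 2*π;  (3)²·∫sin(2x)² dx = 9·π/2 = 9*π/2;  (1)²·∫cos(3x)² dx = 1·π/2 = π/2.
  u² cross terms: 2·(2)·(3)·∫sin(5x)·sin(2x) dx = 12·(0) = 0;  2·(2)·(1)·∫sin(5x)·cos(3x) dx = 4·(0) = 0;  2·(3)·(1)·∫sin(2x)·cos(3x) dx = 6·(-4/5) = -24/5.
  So ∫_0^π u² dx = 2*π + 9*π/2 + π/2 + 0 + 0 − 24/5 = -24/5 + 7*π.
  (u')² squared terms: (-3)²·∫sin(3x)² dx = 9·π/2 = 9*π/2;  (6)²·∫cos(2x)² dx = 36·π/2 = 18*π;  (10)²·∫cos(5x)² dx = 100·π/2 = 50*π.
  (u')² cross terms: 2·(-3)·(6)·∫sin(3x)·cos(2x) dx = -36·(6/5) = -216/5;  2·(-3)·(10)·∫sin(3x)·cos(5x) dx = -60·(0) = 0;  2·(6)·(10)·∫cos(2x)·cos(5x) dx = 120·(0) = 0.
  So ∫_0^π (u')² dx = 9*π/2 + 18*π + 50*π − 216/5 + 0 + 0 = -216/5 + 145*π/2.
||u||_{H^1}^2 = (-24/5 + 7*π) + (-216/5 + 145*π/2) = -48 + 159*π/2.


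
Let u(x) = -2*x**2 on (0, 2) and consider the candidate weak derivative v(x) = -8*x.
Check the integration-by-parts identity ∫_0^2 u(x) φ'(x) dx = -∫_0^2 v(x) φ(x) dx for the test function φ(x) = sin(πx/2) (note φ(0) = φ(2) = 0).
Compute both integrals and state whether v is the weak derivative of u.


LHS = 16/π, RHS = 32/π. No, v is not the weak derivative of u.

u(x) = -2*x**2, classical derivative u'(x) = -4*x.
φ(x) = sin(πx/2), so φ'(x) = π*cos(π*x/2)/2.
Note φ(0) = φ(2) = 0, so the boundary term u·φ vanishes.
LHS = ∫_0^2 u(x) φ'(x) dx = ∫_0^2 (-π*x^2*cos(π*x/2)) dx. Term by term:
  ∫_0^2 -π*x^2*cos(π*x/2) dx = 16/π.
So LHS = 16/π.
∫_0^2 v(x) φ(x) dx = ∫_0^2 (-8*x*sin(π*x/2)) dx. Term by term:
  ∫_0^2 -8*x*sin(π*x/2) dx = -32/π.
So RHS = -∫_0^2 v(x) φ(x) dx = 32/π.
LHS − RHS = -16/π ≠ 0, so the identity fails.
(For a valid weak derivative the identity must hold for EVERY test function, in particular this one. The failure shows v is NOT the weak derivative of u.)
Correct weak derivative would be u'(x) = -4*x.
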